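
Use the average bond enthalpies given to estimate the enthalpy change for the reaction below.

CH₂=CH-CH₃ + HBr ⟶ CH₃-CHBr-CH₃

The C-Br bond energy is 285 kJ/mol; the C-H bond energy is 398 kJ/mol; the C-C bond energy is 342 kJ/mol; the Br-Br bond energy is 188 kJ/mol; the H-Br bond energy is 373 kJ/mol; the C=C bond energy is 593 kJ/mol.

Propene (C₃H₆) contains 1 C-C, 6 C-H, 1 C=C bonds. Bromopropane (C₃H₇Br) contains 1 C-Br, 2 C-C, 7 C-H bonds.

ΔH ≈ −59 kJ

Bonds broken (reactants):
  C-C: 1 × 342 = 342
  C-H: 6 × 398 = 2388
  C=C: 1 × 593 = 593
  H-Br: 1 × 373 = 373
  Σ(broken) = 3696 kJ
Bonds formed (products):
  C-Br: 1 × 285 = 285
  C-C: 2 × 342 = 684
  C-H: 7 × 398 = 2786
  Σ(formed) = 3755 kJ
ΔH = Σ(broken) − Σ(formed) = 3696 − 3755 = −59 kJ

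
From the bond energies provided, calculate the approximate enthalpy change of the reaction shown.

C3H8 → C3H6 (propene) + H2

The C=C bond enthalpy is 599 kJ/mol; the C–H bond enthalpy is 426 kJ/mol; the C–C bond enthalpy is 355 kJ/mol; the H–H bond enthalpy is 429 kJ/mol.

ΔH ≈ +179 kJ

Bonds broken (reactants):
  C–C: 2 × 355 = 710
  C–H: 8 × 426 = 3408
  Σ(broken) = 4118 kJ
Bonds formed (products):
  C–C: 1 × 355 = 355
  C–H: 6 × 426 = 2556
  C=C: 1 × 599 = 599
  H–H: 1 × 429 = 429
  Σ(formed) = 3939 kJ
ΔH = Σ(broken) − Σ(formed) = 4118 − 3939 = +179 kJ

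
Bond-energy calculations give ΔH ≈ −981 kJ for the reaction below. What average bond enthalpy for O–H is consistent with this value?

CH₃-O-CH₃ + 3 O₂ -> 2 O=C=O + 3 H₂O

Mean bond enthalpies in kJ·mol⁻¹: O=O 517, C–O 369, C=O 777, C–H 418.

D(O–H) ≈ 445 kJ/mol

Let D be the O–H bond energy.
Σ(broken) = 6×418 + 2×369 + 3×517 = 4797
Σ(formed) = 4×777 + 6×D = 3108 + 6D
ΔH = Σ(broken) − Σ(formed) = (4797) − (3108 + 6D) = +1689 − 6D
Setting this equal to −981 kJ gives 6D = 2670, so D = 445 kJ/mol.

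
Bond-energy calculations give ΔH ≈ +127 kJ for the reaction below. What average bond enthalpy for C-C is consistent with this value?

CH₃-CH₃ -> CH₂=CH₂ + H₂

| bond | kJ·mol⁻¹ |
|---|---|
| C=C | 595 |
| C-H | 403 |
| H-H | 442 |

Let D be the C-C bond energy.
Σ(broken) = 1×D + 6×403 = 2418 + D
Σ(formed) = 4×403 + 1×595 + 1×442 = 2649
ΔH = Σ(broken) − Σ(formed) = (2418 + D) − (2649) = −231 + D
Setting this equal to +127 kJ gives D = 358 kJ/mol.

D(C-C) ≈ 358 kJ/mol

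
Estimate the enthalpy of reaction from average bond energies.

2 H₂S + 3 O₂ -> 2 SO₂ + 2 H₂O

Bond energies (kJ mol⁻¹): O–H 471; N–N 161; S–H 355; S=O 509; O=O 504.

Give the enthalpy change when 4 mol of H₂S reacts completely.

Bonds broken (reactants):
  O=O: 3 × 504 = 1512
  S–H: 4 × 355 = 1420
  Σ(broken) = 2932 kJ
Bonds formed (products):
  O–H: 4 × 471 = 1884
  S=O: 4 × 509 = 2036
  Σ(formed) = 3920 kJ
ΔH = Σ(broken) − Σ(formed) = 2932 − 3920 = −988 kJ
For 2× the reaction as written: 2 × (−988) = −1976 kJ

ΔH = −1976 kJ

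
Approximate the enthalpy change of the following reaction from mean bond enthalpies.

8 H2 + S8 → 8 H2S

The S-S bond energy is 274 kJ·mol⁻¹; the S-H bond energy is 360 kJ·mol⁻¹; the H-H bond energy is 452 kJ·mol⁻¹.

ΔH ≈ +48 kJ

Bonds broken (reactants):
  H-H: 8 × 452 = 3616
  S-S: 8 × 274 = 2192
  Σ(broken) = 5808 kJ
Bonds formed (products):
  S-H: 16 × 360 = 5760
  Σ(formed) = 5760 kJ
ΔH = Σ(broken) − Σ(formed) = 5808 − 5760 = +48 kJ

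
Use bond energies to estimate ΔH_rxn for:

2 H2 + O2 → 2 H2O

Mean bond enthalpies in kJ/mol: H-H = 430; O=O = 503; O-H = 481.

Bonds broken (reactants):
  H-H: 2 × 430 = 860
  O=O: 1 × 503 = 503
  Σ(broken) = 1363 kJ
Bonds formed (products):
  O-H: 4 × 481 = 1924
  Σ(formed) = 1924 kJ
ΔH = Σ(broken) − Σ(formed) = 1363 − 1924 = −561 kJ

ΔH ≈ −561 kJ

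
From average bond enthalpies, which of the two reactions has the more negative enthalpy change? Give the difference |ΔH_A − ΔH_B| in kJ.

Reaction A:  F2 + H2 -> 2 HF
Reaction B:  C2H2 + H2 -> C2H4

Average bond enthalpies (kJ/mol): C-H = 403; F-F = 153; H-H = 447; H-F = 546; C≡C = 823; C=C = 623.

Reaction A, by 333 kJ

Reaction A:
  Bonds broken (reactants):
    F-F: 1 × 153 = 153
    H-H: 1 × 447 = 447
    Σ(broken) = 600 kJ
  Bonds formed (products):
    H-F: 2 × 546 = 1092
    Σ(formed) = 1092 kJ
  ΔH_A = 600 − 1092 = −492 kJ
Reaction B:
  Bonds broken (reactants):
    C≡C: 1 × 823 = 823
    C-H: 2 × 403 = 806
    H-H: 1 × 447 = 447
    Σ(broken) = 2076 kJ
  Bonds formed (products):
    C-H: 4 × 403 = 1612
    C=C: 1 × 623 = 623
    Σ(formed) = 2235 kJ
  ΔH_B = 2076 − 2235 = −159 kJ
ΔH_A − ΔH_B = −333 kJ, so reaction A has the more negative ΔH; |ΔH_A − ΔH_B| = 333 kJ.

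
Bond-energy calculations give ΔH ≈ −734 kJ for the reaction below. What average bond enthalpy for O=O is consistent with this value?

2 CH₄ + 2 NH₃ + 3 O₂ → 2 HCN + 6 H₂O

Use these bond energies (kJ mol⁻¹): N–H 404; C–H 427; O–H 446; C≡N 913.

D(O=O) ≈ 486 kJ/mol

Let D be the O=O bond energy.
Σ(broken) = 8×427 + 6×404 + 3×D = 5840 + 3D
Σ(formed) = 2×913 + 2×427 + 12×446 = 8032
ΔH = Σ(broken) − Σ(formed) = (5840 + 3D) − (8032) = −2192 + 3D
Setting this equal to −734 kJ gives 3D = 1458, so D = 486 kJ/mol.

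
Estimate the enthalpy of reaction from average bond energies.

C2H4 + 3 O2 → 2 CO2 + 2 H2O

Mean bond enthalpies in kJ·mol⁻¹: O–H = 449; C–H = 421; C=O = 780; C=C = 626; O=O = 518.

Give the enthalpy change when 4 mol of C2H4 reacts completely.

Bonds broken (reactants):
  C–H: 4 × 421 = 1684
  C=C: 1 × 626 = 626
  O=O: 3 × 518 = 1554
  Σ(broken) = 3864 kJ
Bonds formed (products):
  C=O: 4 × 780 = 3120
  O–H: 4 × 449 = 1796
  Σ(formed) = 4916 kJ
ΔH = Σ(broken) − Σ(formed) = 3864 − 4916 = −1052 kJ
For 4× the reaction as written: 4 × (−1052) = −4208 kJ

ΔH = −4208 kJ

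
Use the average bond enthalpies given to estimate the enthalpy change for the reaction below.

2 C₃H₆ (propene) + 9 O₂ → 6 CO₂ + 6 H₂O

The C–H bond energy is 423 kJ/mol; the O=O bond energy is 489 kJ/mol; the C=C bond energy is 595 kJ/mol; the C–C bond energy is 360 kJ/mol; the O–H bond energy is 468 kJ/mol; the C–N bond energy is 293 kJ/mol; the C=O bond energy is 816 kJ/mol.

Bonds broken (reactants):
  C–C: 2 × 360 = 720
  C–H: 12 × 423 = 5076
  C=C: 2 × 595 = 1190
  O=O: 9 × 489 = 4401
  Σ(broken) = 11387 kJ
Bonds formed (products):
  C=O: 12 × 816 = 9792
  O–H: 12 × 468 = 5616
  Σ(formed) = 15408 kJ
ΔH = Σ(broken) − Σ(formed) = 11387 − 15408 = −4021 kJ

ΔH ≈ −4021 kJ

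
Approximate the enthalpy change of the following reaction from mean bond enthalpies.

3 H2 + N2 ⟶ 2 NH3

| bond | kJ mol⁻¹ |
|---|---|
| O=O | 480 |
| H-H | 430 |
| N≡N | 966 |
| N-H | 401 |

Bonds broken (reactants):
  H-H: 3 × 430 = 1290
  N≡N: 1 × 966 = 966
  Σ(broken) = 2256 kJ
Bonds formed (products):
  N-H: 6 × 401 = 2406
  Σ(formed) = 2406 kJ
ΔH = Σ(broken) − Σ(formed) = 2256 − 2406 = −150 kJ

ΔH ≈ −150 kJ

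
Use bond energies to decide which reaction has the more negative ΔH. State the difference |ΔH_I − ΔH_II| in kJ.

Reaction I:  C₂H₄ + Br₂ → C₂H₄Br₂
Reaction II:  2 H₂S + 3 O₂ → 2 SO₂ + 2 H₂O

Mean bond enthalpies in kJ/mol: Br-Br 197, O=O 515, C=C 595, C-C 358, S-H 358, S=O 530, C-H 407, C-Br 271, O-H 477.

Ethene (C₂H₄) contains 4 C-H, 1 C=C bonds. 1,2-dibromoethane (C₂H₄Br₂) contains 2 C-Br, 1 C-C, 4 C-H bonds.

Reaction I:
  Bonds broken (reactants):
    Br-Br: 1 × 197 = 197
    C-H: 4 × 407 = 1628
    C=C: 1 × 595 = 595
    Σ(broken) = 2420 kJ
  Bonds formed (products):
    C-Br: 2 × 271 = 542
    C-C: 1 × 358 = 358
    C-H: 4 × 407 = 1628
    Σ(formed) = 2528 kJ
  ΔH_I = 2420 − 2528 = −108 kJ
Reaction II:
  Bonds broken (reactants):
    O=O: 3 × 515 = 1545
    S-H: 4 × 358 = 1432
    Σ(broken) = 2977 kJ
  Bonds formed (products):
    O-H: 4 × 477 = 1908
    S=O: 4 × 530 = 2120
    Σ(formed) = 4028 kJ
  ΔH_II = 2977 − 4028 = −1051 kJ
ΔH_I − ΔH_II = +943 kJ, so reaction II has the more negative ΔH; |ΔH_I − ΔH_II| = 943 kJ.

Reaction II, by 943 kJ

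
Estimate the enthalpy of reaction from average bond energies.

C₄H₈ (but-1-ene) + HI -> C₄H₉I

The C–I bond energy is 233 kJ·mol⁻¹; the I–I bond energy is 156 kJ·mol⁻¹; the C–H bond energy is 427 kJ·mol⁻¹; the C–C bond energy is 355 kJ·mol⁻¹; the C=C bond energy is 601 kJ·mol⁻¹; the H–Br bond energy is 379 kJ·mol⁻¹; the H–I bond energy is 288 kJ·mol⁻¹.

ΔH ≈ −126 kJ

Bonds broken (reactants):
  C–C: 2 × 355 = 710
  C–H: 8 × 427 = 3416
  C=C: 1 × 601 = 601
  H–I: 1 × 288 = 288
  Σ(broken) = 5015 kJ
Bonds formed (products):
  C–C: 3 × 355 = 1065
  C–H: 9 × 427 = 3843
  C–I: 1 × 233 = 233
  Σ(formed) = 5141 kJ
ΔH = Σ(broken) − Σ(formed) = 5015 − 5141 = −126 kJ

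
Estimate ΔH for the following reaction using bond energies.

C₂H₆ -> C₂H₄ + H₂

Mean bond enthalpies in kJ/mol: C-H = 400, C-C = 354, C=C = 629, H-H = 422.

ΔH ≈ +103 kJ

Bonds broken (reactants):
  C-C: 1 × 354 = 354
  C-H: 6 × 400 = 2400
  Σ(broken) = 2754 kJ
Bonds formed (products):
  C-H: 4 × 400 = 1600
  C=C: 1 × 629 = 629
  H-H: 1 × 422 = 422
  Σ(formed) = 2651 kJ
ΔH = Σ(broken) − Σ(formed) = 2754 − 2651 = +103 kJ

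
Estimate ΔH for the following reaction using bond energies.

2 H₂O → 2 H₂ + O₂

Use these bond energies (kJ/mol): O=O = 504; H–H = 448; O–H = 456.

Bonds broken (reactants):
  O–H: 4 × 456 = 1824
  Σ(broken) = 1824 kJ
Bonds formed (products):
  H–H: 2 × 448 = 896
  O=O: 1 × 504 = 504
  Σ(formed) = 1400 kJ
ΔH = Σ(broken) − Σ(formed) = 1824 − 1400 = +424 kJ

ΔH ≈ +424 kJ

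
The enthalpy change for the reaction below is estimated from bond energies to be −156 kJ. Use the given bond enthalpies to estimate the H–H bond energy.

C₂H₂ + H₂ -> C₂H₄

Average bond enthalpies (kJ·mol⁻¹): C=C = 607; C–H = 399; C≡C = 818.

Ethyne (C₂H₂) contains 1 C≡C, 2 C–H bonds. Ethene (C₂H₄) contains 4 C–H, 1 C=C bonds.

Let D be the H–H bond energy.
Σ(broken) = 1×818 + 2×399 + 1×D = 1616 + D
Σ(formed) = 4×399 + 1×607 = 2203
ΔH = Σ(broken) − Σ(formed) = (1616 + D) − (2203) = −587 + D
Setting this equal to −156 kJ gives D = 431 kJ/mol.

D(H–H) ≈ 431 kJ/mol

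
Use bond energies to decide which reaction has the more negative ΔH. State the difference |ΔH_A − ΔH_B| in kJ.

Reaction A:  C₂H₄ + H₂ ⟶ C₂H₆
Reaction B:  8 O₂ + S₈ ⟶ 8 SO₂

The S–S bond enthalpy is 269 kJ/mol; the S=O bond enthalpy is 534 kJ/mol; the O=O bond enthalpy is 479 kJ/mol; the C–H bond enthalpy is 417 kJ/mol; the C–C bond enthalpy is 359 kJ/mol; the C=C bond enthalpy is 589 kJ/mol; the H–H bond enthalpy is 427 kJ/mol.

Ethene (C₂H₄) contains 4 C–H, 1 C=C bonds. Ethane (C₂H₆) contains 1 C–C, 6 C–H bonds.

Reaction B, by 2383 kJ

Reaction A:
  Bonds broken (reactants):
    C–H: 4 × 417 = 1668
    C=C: 1 × 589 = 589
    H–H: 1 × 427 = 427
    Σ(broken) = 2684 kJ
  Bonds formed (products):
    C–C: 1 × 359 = 359
    C–H: 6 × 417 = 2502
    Σ(formed) = 2861 kJ
  ΔH_A = 2684 − 2861 = −177 kJ
Reaction B:
  Bonds broken (reactants):
    O=O: 8 × 479 = 3832
    S–S: 8 × 269 = 2152
    Σ(broken) = 5984 kJ
  Bonds formed (products):
    S=O: 16 × 534 = 8544
    Σ(formed) = 8544 kJ
  ΔH_B = 5984 − 8544 = −2560 kJ
ΔH_A − ΔH_B = +2383 kJ, so reaction B has the more negative ΔH; |ΔH_A − ΔH_B| = 2383 kJ.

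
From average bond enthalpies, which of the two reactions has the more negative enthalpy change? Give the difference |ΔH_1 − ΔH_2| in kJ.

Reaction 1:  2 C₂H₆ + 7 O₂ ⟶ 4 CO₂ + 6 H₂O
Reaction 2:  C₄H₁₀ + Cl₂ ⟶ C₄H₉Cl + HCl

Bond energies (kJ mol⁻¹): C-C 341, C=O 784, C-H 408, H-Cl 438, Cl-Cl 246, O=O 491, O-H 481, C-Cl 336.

Reaction 1, by 2909 kJ

Reaction 1:
  Bonds broken (reactants):
    C-C: 2 × 341 = 682
    C-H: 12 × 408 = 4896
    O=O: 7 × 491 = 3437
    Σ(broken) = 9015 kJ
  Bonds formed (products):
    C=O: 8 × 784 = 6272
    O-H: 12 × 481 = 5772
    Σ(formed) = 12044 kJ
  ΔH_1 = 9015 − 12044 = −3029 kJ
Reaction 2:
  Bonds broken (reactants):
    C-C: 3 × 341 = 1023
    C-H: 10 × 408 = 4080
    Cl-Cl: 1 × 246 = 246
    Σ(broken) = 5349 kJ
  Bonds formed (products):
    C-C: 3 × 341 = 1023
    C-Cl: 1 × 336 = 336
    C-H: 9 × 408 = 3672
    H-Cl: 1 × 438 = 438
    Σ(formed) = 5469 kJ
  ΔH_2 = 5349 − 5469 = −120 kJ
ΔH_1 − ΔH_2 = −2909 kJ, so reaction 1 has the more negative ΔH; |ΔH_1 − ΔH_2| = 2909 kJ.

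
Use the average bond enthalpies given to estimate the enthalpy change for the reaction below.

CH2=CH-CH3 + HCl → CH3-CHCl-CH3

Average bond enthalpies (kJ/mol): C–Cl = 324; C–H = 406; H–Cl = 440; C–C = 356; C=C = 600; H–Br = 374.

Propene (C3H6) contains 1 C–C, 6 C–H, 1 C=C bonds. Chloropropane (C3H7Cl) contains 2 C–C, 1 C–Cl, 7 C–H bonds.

ΔH ≈ −46 kJ

Bonds broken (reactants):
  C–C: 1 × 356 = 356
  C–H: 6 × 406 = 2436
  C=C: 1 × 600 = 600
  H–Cl: 1 × 440 = 440
  Σ(broken) = 3832 kJ
Bonds formed (products):
  C–C: 2 × 356 = 712
  C–Cl: 1 × 324 = 324
  C–H: 7 × 406 = 2842
  Σ(formed) = 3878 kJ
ΔH = Σ(broken) − Σ(formed) = 3832 − 3878 = −46 kJ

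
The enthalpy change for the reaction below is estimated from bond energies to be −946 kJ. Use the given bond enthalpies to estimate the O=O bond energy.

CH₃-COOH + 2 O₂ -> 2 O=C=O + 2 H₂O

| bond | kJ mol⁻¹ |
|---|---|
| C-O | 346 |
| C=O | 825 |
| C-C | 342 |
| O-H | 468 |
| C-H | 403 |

D(O=O) ≈ 518 kJ/mol

Let D be the O=O bond energy.
Σ(broken) = 1×342 + 3×403 + 1×346 + 1×825 + 1×468 + 2×D = 3190 + 2D
Σ(formed) = 4×825 + 4×468 = 5172
ΔH = Σ(broken) − Σ(formed) = (3190 + 2D) − (5172) = −1982 + 2D
Setting this equal to −946 kJ gives 2D = 1036, so D = 518 kJ/mol.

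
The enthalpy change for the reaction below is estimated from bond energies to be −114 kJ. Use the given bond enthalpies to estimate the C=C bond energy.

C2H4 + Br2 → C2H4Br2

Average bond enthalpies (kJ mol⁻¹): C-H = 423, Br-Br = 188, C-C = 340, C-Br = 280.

D(C=C) ≈ 598 kJ/mol

Let D be the C=C bond energy.
Σ(broken) = 1×188 + 4×423 + 1×D = 1880 + D
Σ(formed) = 2×280 + 1×340 + 4×423 = 2592
ΔH = Σ(broken) − Σ(formed) = (1880 + D) − (2592) = −712 + D
Setting this equal to −114 kJ gives D = 598 kJ/mol.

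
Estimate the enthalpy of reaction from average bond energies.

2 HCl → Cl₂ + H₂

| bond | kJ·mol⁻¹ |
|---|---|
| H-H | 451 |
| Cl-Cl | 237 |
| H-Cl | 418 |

ΔH ≈ +148 kJ

Bonds broken (reactants):
  H-Cl: 2 × 418 = 836
  Σ(broken) = 836 kJ
Bonds formed (products):
  Cl-Cl: 1 × 237 = 237
  H-H: 1 × 451 = 451
  Σ(formed) = 688 kJ
ΔH = Σ(broken) − Σ(formed) = 836 − 688 = +148 kJ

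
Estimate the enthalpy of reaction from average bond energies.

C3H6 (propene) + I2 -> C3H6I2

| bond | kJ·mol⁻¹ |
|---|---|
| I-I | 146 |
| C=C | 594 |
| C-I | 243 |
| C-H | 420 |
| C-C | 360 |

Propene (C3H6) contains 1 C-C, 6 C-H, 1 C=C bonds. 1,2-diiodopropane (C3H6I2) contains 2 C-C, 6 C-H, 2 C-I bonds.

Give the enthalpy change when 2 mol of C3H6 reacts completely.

ΔH = −212 kJ

Bonds broken (reactants):
  C-C: 1 × 360 = 360
  C-H: 6 × 420 = 2520
  C=C: 1 × 594 = 594
  I-I: 1 × 146 = 146
  Σ(broken) = 3620 kJ
Bonds formed (products):
  C-C: 2 × 360 = 720
  C-H: 6 × 420 = 2520
  C-I: 2 × 243 = 486
  Σ(formed) = 3726 kJ
ΔH = Σ(broken) − Σ(formed) = 3620 − 3726 = −106 kJ
For 2× the reaction as written: 2 × (−106) = −212 kJ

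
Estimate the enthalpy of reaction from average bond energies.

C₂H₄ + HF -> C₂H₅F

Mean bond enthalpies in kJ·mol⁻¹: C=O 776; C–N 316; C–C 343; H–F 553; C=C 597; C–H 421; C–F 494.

Bonds broken (reactants):
  C–H: 4 × 421 = 1684
  C=C: 1 × 597 = 597
  H–F: 1 × 553 = 553
  Σ(broken) = 2834 kJ
Bonds formed (products):
  C–C: 1 × 343 = 343
  C–F: 1 × 494 = 494
  C–H: 5 × 421 = 2105
  Σ(formed) = 2942 kJ
ΔH = Σ(broken) − Σ(formed) = 2834 − 2942 = −108 kJ

ΔH ≈ −108 kJ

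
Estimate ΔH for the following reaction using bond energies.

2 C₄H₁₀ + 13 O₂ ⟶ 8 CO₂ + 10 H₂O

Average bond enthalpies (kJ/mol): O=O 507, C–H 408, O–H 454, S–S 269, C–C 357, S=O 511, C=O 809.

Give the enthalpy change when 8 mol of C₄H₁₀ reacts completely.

Bonds broken (reactants):
  C–C: 6 × 357 = 2142
  C–H: 20 × 408 = 8160
  O=O: 13 × 507 = 6591
  Σ(broken) = 16893 kJ
Bonds formed (products):
  C=O: 16 × 809 = 12944
  O–H: 20 × 454 = 9080
  Σ(formed) = 22024 kJ
ΔH = Σ(broken) − Σ(formed) = 16893 − 22024 = −5131 kJ
For 4× the reaction as written: 4 × (−5131) = −20524 kJ

ΔH = −20524 kJ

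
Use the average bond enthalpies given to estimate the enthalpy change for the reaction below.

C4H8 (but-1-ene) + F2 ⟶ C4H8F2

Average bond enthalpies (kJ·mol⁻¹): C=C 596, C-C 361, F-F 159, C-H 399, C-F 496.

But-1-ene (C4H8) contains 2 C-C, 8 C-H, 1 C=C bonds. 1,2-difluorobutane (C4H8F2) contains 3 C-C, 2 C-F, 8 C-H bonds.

ΔH ≈ −598 kJ

Bonds broken (reactants):
  C-C: 2 × 361 = 722
  C-H: 8 × 399 = 3192
  C=C: 1 × 596 = 596
  F-F: 1 × 159 = 159
  Σ(broken) = 4669 kJ
Bonds formed (products):
  C-C: 3 × 361 = 1083
  C-F: 2 × 496 = 992
  C-H: 8 × 399 = 3192
  Σ(formed) = 5267 kJ
ΔH = Σ(broken) − Σ(formed) = 4669 − 5267 = −598 kJ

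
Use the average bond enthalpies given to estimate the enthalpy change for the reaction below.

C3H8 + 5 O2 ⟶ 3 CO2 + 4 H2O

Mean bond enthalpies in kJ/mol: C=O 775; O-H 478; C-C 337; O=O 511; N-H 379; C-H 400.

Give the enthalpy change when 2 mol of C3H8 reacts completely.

ΔH = −4090 kJ

Bonds broken (reactants):
  C-C: 2 × 337 = 674
  C-H: 8 × 400 = 3200
  O=O: 5 × 511 = 2555
  Σ(broken) = 6429 kJ
Bonds formed (products):
  C=O: 6 × 775 = 4650
  O-H: 8 × 478 = 3824
  Σ(formed) = 8474 kJ
ΔH = Σ(broken) − Σ(formed) = 6429 − 8474 = −2045 kJ
For 2× the reaction as written: 2 × (−2045) = −4090 kJ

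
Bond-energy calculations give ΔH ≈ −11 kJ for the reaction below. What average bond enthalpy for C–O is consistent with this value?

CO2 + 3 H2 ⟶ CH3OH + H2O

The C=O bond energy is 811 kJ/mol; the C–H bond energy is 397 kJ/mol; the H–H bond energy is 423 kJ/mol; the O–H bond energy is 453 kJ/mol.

D(C–O) ≈ 352 kJ/mol

Let D be the C–O bond energy.
Σ(broken) = 2×811 + 3×423 = 2891
Σ(formed) = 3×397 + 1×D + 3×453 = 2550 + D
ΔH = Σ(broken) − Σ(formed) = (2891) − (2550 + D) = +341 − D
Setting this equal to −11 kJ gives D = 352 kJ/mol.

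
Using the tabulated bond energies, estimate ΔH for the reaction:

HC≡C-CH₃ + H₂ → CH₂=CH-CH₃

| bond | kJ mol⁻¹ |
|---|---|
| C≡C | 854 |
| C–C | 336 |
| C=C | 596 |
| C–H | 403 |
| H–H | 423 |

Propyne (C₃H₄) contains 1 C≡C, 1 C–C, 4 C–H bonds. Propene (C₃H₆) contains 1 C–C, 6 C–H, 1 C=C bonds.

ΔH ≈ −125 kJ

Bonds broken (reactants):
  C≡C: 1 × 854 = 854
  C–C: 1 × 336 = 336
  C–H: 4 × 403 = 1612
  H–H: 1 × 423 = 423
  Σ(broken) = 3225 kJ
Bonds formed (products):
  C–C: 1 × 336 = 336
  C–H: 6 × 403 = 2418
  C=C: 1 × 596 = 596
  Σ(formed) = 3350 kJ
ΔH = Σ(broken) − Σ(formed) = 3225 − 3350 = −125 kJ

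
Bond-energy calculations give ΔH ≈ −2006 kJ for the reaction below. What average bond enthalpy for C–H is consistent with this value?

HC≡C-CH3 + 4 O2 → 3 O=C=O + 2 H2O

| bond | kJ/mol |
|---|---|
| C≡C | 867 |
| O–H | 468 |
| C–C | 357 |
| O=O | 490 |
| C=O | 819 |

Let D be the C–H bond energy.
Σ(broken) = 1×867 + 1×357 + 4×D + 4×490 = 3184 + 4D
Σ(formed) = 6×819 + 4×468 = 6786
ΔH = Σ(broken) − Σ(formed) = (3184 + 4D) − (6786) = −3602 + 4D
Setting this equal to −2006 kJ gives 4D = 1596, so D = 399 kJ/mol.

D(C–H) ≈ 399 kJ/mol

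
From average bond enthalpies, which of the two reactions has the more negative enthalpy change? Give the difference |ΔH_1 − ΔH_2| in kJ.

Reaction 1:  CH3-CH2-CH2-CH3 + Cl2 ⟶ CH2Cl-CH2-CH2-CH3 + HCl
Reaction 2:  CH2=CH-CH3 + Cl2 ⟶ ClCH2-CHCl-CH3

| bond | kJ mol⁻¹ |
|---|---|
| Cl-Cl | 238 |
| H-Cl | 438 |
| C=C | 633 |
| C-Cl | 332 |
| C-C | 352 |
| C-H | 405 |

Reaction 2, by 18 kJ

Reaction 1:
  Bonds broken (reactants):
    C-C: 3 × 352 = 1056
    C-H: 10 × 405 = 4050
    Cl-Cl: 1 × 238 = 238
    Σ(broken) = 5344 kJ
  Bonds formed (products):
    C-C: 3 × 352 = 1056
    C-Cl: 1 × 332 = 332
    C-H: 9 × 405 = 3645
    H-Cl: 1 × 438 = 438
    Σ(formed) = 5471 kJ
  ΔH_1 = 5344 − 5471 = −127 kJ
Reaction 2:
  Bonds broken (reactants):
    C-C: 1 × 352 = 352
    C-H: 6 × 405 = 2430
    C=C: 1 × 633 = 633
    Cl-Cl: 1 × 238 = 238
    Σ(broken) = 3653 kJ
  Bonds formed (products):
    C-C: 2 × 352 = 704
    C-Cl: 2 × 332 = 664
    C-H: 6 × 405 = 2430
    Σ(formed) = 3798 kJ
  ΔH_2 = 3653 − 3798 = −145 kJ
ΔH_1 − ΔH_2 = +18 kJ, so reaction 2 has the more negative ΔH; |ΔH_1 − ΔH_2| = 18 kJ.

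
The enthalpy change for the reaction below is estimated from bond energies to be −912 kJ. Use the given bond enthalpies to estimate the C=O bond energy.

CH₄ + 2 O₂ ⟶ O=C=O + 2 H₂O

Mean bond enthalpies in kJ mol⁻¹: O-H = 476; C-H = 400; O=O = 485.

D(C=O) ≈ 789 kJ/mol

Let D be the C=O bond energy.
Σ(broken) = 4×400 + 2×485 = 2570
Σ(formed) = 2×D + 4×476 = 1904 + 2D
ΔH = Σ(broken) − Σ(formed) = (2570) − (1904 + 2D) = +666 − 2D
Setting this equal to −912 kJ gives 2D = 1578, so D = 789 kJ/mol.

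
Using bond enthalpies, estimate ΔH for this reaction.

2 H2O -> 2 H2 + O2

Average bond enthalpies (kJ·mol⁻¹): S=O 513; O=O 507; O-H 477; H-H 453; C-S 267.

Bonds broken (reactants):
  O-H: 4 × 477 = 1908
  Σ(broken) = 1908 kJ
Bonds formed (products):
  H-H: 2 × 453 = 906
  O=O: 1 × 507 = 507
  Σ(formed) = 1413 kJ
ΔH = Σ(broken) − Σ(formed) = 1908 − 1413 = +495 kJ

ΔH ≈ +495 kJ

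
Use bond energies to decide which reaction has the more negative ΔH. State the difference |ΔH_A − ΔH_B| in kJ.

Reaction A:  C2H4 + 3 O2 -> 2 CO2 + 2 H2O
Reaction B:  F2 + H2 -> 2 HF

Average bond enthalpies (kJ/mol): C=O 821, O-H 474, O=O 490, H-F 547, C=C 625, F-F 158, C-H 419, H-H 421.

Reaction A, by 894 kJ

Reaction A:
  Bonds broken (reactants):
    C-H: 4 × 419 = 1676
    C=C: 1 × 625 = 625
    O=O: 3 × 490 = 1470
    Σ(broken) = 3771 kJ
  Bonds formed (products):
    C=O: 4 × 821 = 3284
    O-H: 4 × 474 = 1896
    Σ(formed) = 5180 kJ
  ΔH_A = 3771 − 5180 = −1409 kJ
Reaction B:
  Bonds broken (reactants):
    F-F: 1 × 158 = 158
    H-H: 1 × 421 = 421
    Σ(broken) = 579 kJ
  Bonds formed (products):
    H-F: 2 × 547 = 1094
    Σ(formed) = 1094 kJ
  ΔH_B = 579 − 1094 = −515 kJ
ΔH_A − ΔH_B = −894 kJ, so reaction A has the more negative ΔH; |ΔH_A − ΔH_B| = 894 kJ.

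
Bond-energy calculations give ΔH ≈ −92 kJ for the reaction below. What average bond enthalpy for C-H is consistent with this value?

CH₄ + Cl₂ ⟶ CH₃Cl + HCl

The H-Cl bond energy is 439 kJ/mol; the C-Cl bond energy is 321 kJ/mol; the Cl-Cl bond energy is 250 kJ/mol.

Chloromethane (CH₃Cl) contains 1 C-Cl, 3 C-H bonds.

D(C-H) ≈ 418 kJ/mol

Let D be the C-H bond energy.
Σ(broken) = 4×D + 1×250 = 250 + 4D
Σ(formed) = 1×321 + 3×D + 1×439 = 760 + 3D
ΔH = Σ(broken) − Σ(formed) = (250 + 4D) − (760 + 3D) = −510 + D
Setting this equal to −92 kJ gives D = 418 kJ/mol.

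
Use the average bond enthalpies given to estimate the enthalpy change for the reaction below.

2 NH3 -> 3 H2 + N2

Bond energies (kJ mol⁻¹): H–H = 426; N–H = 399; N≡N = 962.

Bonds broken (reactants):
  N–H: 6 × 399 = 2394
  Σ(broken) = 2394 kJ
Bonds formed (products):
  H–H: 3 × 426 = 1278
  N≡N: 1 × 962 = 962
  Σ(formed) = 2240 kJ
ΔH = Σ(broken) − Σ(formed) = 2394 − 2240 = +154 kJ

ΔH ≈ +154 kJ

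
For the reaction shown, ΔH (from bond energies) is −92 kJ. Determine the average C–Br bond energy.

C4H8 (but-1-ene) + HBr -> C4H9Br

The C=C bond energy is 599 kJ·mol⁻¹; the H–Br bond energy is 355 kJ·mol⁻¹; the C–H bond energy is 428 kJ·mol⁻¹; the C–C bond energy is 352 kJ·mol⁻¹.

D(C–Br) ≈ 266 kJ/mol

Let D be the C–Br bond energy.
Σ(broken) = 2×352 + 8×428 + 1×599 + 1×355 = 5082
Σ(formed) = 1×D + 3×352 + 9×428 = 4908 + D
ΔH = Σ(broken) − Σ(formed) = (5082) − (4908 + D) = +174 − D
Setting this equal to −92 kJ gives D = 266 kJ/mol.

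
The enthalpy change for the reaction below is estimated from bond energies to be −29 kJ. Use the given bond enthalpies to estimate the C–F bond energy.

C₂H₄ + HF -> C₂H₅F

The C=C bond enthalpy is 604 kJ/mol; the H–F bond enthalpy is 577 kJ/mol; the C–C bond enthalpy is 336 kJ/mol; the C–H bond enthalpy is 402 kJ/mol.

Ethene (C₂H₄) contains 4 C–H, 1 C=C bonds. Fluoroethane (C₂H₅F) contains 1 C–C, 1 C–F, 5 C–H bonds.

D(C–F) ≈ 472 kJ/mol

Let D be the C–F bond energy.
Σ(broken) = 4×402 + 1×604 + 1×577 = 2789
Σ(formed) = 1×336 + 1×D + 5×402 = 2346 + D
ΔH = Σ(broken) − Σ(formed) = (2789) − (2346 + D) = +443 − D
Setting this equal to −29 kJ gives D = 472 kJ/mol.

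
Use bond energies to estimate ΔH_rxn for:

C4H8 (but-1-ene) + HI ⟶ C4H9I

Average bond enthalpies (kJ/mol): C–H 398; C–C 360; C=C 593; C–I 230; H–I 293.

ΔH ≈ −102 kJ

Bonds broken (reactants):
  C–C: 2 × 360 = 720
  C–H: 8 × 398 = 3184
  C=C: 1 × 593 = 593
  H–I: 1 × 293 = 293
  Σ(broken) = 4790 kJ
Bonds formed (products):
  C–C: 3 × 360 = 1080
  C–H: 9 × 398 = 3582
  C–I: 1 × 230 = 230
  Σ(formed) = 4892 kJ
ΔH = Σ(broken) − Σ(formed) = 4790 − 4892 = −102 kJ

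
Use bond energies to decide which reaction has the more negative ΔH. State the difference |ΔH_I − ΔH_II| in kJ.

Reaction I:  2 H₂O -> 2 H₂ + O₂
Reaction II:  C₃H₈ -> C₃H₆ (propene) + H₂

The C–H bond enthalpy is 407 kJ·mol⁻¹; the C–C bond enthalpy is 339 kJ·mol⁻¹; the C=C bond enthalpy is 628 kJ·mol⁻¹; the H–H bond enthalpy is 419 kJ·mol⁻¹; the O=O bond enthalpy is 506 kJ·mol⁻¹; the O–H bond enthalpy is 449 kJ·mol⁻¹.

Reaction II, by 346 kJ

Reaction I:
  Bonds broken (reactants):
    O–H: 4 × 449 = 1796
    Σ(broken) = 1796 kJ
  Bonds formed (products):
    H–H: 2 × 419 = 838
    O=O: 1 × 506 = 506
    Σ(formed) = 1344 kJ
  ΔH_I = 1796 − 1344 = +452 kJ
Reaction II:
  Bonds broken (reactants):
    C–C: 2 × 339 = 678
    C–H: 8 × 407 = 3256
    Σ(broken) = 3934 kJ
  Bonds formed (products):
    C–C: 1 × 339 = 339
    C–H: 6 × 407 = 2442
    C=C: 1 × 628 = 628
    H–H: 1 × 419 = 419
    Σ(formed) = 3828 kJ
  ΔH_II = 3934 − 3828 = +106 kJ
ΔH_I − ΔH_II = +346 kJ, so reaction II has the more negative ΔH; |ΔH_I − ΔH_II| = 346 kJ.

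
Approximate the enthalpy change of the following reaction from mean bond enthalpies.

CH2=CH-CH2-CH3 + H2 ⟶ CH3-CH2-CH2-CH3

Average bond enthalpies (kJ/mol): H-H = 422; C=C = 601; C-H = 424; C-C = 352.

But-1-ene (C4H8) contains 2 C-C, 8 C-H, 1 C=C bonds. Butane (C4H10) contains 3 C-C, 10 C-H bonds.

Bonds broken (reactants):
  C-C: 2 × 352 = 704
  C-H: 8 × 424 = 3392
  C=C: 1 × 601 = 601
  H-H: 1 × 422 = 422
  Σ(broken) = 5119 kJ
Bonds formed (products):
  C-C: 3 × 352 = 1056
  C-H: 10 × 424 = 4240
  Σ(formed) = 5296 kJ
ΔH = Σ(broken) − Σ(formed) = 5119 − 5296 = −177 kJ

ΔH ≈ −177 kJ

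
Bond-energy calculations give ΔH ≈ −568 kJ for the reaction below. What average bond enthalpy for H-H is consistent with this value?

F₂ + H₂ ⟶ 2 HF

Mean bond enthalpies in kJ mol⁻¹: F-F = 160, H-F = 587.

D(H-H) ≈ 446 kJ/mol

Let D be the H-H bond energy.
Σ(broken) = 1×160 + 1×D = 160 + D
Σ(formed) = 2×587 = 1174
ΔH = Σ(broken) − Σ(formed) = (160 + D) − (1174) = −1014 + D
Setting this equal to −568 kJ gives D = 446 kJ/mol.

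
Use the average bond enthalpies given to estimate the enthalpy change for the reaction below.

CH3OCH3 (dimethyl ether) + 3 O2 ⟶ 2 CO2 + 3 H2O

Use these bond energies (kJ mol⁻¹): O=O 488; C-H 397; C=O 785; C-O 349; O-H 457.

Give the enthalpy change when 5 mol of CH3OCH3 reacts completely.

ΔH = −6690 kJ

Bonds broken (reactants):
  C-H: 6 × 397 = 2382
  C-O: 2 × 349 = 698
  O=O: 3 × 488 = 1464
  Σ(broken) = 4544 kJ
Bonds formed (products):
  C=O: 4 × 785 = 3140
  O-H: 6 × 457 = 2742
  Σ(formed) = 5882 kJ
ΔH = Σ(broken) − Σ(formed) = 4544 − 5882 = −1338 kJ
For 5× the reaction as written: 5 × (−1338) = −6690 kJ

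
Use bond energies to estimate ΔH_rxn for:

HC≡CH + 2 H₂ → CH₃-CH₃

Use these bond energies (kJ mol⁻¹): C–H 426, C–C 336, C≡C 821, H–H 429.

ΔH ≈ −361 kJ

Bonds broken (reactants):
  C≡C: 1 × 821 = 821
  C–H: 2 × 426 = 852
  H–H: 2 × 429 = 858
  Σ(broken) = 2531 kJ
Bonds formed (products):
  C–C: 1 × 336 = 336
  C–H: 6 × 426 = 2556
  Σ(formed) = 2892 kJ
ΔH = Σ(broken) − Σ(formed) = 2531 − 2892 = −361 kJ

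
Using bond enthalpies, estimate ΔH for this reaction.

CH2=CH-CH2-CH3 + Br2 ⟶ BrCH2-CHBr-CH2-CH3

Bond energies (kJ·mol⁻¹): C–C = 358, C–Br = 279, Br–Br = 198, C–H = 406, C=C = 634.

ΔH ≈ −84 kJ

Bonds broken (reactants):
  Br–Br: 1 × 198 = 198
  C–C: 2 × 358 = 716
  C–H: 8 × 406 = 3248
  C=C: 1 × 634 = 634
  Σ(broken) = 4796 kJ
Bonds formed (products):
  C–Br: 2 × 279 = 558
  C–C: 3 × 358 = 1074
  C–H: 8 × 406 = 3248
  Σ(formed) = 4880 kJ
ΔH = Σ(broken) − Σ(formed) = 4796 − 4880 = −84 kJ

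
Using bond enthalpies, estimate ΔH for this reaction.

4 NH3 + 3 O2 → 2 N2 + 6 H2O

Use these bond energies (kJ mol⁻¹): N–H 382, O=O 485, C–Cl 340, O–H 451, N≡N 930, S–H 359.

Bonds broken (reactants):
  N–H: 12 × 382 = 4584
  O=O: 3 × 485 = 1455
  Σ(broken) = 6039 kJ
Bonds formed (products):
  N≡N: 2 × 930 = 1860
  O–H: 12 × 451 = 5412
  Σ(formed) = 7272 kJ
ΔH = Σ(broken) − Σ(formed) = 6039 − 7272 = −1233 kJ

ΔH ≈ −1233 kJ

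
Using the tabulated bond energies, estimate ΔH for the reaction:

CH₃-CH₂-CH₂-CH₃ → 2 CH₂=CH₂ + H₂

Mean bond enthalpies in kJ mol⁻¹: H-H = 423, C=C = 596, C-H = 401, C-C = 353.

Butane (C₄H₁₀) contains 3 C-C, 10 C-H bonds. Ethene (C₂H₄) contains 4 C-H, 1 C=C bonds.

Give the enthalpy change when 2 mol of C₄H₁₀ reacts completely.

Bonds broken (reactants):
  C-C: 3 × 353 = 1059
  C-H: 10 × 401 = 4010
  Σ(broken) = 5069 kJ
Bonds formed (products):
  C-H: 8 × 401 = 3208
  C=C: 2 × 596 = 1192
  H-H: 1 × 423 = 423
  Σ(formed) = 4823 kJ
ΔH = Σ(broken) − Σ(formed) = 5069 − 4823 = +246 kJ
For 2× the reaction as written: 2 × (+246) = +492 kJ

ΔH = +492 kJ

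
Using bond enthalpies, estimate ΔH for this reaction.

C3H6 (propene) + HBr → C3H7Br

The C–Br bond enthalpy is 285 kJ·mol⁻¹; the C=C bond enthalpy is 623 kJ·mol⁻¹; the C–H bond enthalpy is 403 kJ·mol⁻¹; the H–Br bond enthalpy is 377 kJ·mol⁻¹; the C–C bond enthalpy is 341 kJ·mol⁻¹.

Bonds broken (reactants):
  C–C: 1 × 341 = 341
  C–H: 6 × 403 = 2418
  C=C: 1 × 623 = 623
  H–Br: 1 × 377 = 377
  Σ(broken) = 3759 kJ
Bonds formed (products):
  C–Br: 1 × 285 = 285
  C–C: 2 × 341 = 682
  C–H: 7 × 403 = 2821
  Σ(formed) = 3788 kJ
ΔH = Σ(broken) − Σ(formed) = 3759 − 3788 = −29 kJ

ΔH ≈ −29 kJ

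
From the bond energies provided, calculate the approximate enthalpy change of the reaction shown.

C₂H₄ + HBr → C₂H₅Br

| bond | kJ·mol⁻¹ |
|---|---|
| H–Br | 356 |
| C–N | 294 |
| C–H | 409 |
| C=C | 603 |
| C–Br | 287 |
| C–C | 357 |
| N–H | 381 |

Bonds broken (reactants):
  C–H: 4 × 409 = 1636
  C=C: 1 × 603 = 603
  H–Br: 1 × 356 = 356
  Σ(broken) = 2595 kJ
Bonds formed (products):
  C–Br: 1 × 287 = 287
  C–C: 1 × 357 = 357
  C–H: 5 × 409 = 2045
  Σ(formed) = 2689 kJ
ΔH = Σ(broken) − Σ(formed) = 2595 − 2689 = −94 kJ

ΔH ≈ −94 kJ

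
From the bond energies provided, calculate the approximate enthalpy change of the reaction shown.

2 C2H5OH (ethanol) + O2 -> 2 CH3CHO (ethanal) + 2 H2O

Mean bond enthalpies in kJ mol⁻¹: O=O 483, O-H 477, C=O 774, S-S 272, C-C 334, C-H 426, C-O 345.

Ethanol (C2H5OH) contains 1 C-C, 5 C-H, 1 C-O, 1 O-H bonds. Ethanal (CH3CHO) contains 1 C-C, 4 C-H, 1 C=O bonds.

Bonds broken (reactants):
  C-C: 2 × 334 = 668
  C-H: 10 × 426 = 4260
  C-O: 2 × 345 = 690
  O-H: 2 × 477 = 954
  O=O: 1 × 483 = 483
  Σ(broken) = 7055 kJ
Bonds formed (products):
  C-C: 2 × 334 = 668
  C-H: 8 × 426 = 3408
  C=O: 2 × 774 = 1548
  O-H: 4 × 477 = 1908
  Σ(formed) = 7532 kJ
ΔH = Σ(broken) − Σ(formed) = 7055 − 7532 = −477 kJ

ΔH ≈ −477 kJ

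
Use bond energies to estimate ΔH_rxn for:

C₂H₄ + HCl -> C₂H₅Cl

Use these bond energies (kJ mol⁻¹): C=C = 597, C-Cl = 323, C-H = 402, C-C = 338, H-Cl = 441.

Bonds broken (reactants):
  C-H: 4 × 402 = 1608
  C=C: 1 × 597 = 597
  H-Cl: 1 × 441 = 441
  Σ(broken) = 2646 kJ
Bonds formed (products):
  C-C: 1 × 338 = 338
  C-Cl: 1 × 323 = 323
  C-H: 5 × 402 = 2010
  Σ(formed) = 2671 kJ
ΔH = Σ(broken) − Σ(formed) = 2646 − 2671 = −25 kJ

ΔH ≈ −25 kJ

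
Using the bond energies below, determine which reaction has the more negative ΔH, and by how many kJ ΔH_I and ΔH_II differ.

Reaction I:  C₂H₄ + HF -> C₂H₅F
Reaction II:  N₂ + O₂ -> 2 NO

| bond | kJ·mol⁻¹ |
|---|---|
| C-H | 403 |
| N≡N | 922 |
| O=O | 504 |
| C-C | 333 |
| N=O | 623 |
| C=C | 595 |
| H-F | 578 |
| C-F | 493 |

Reaction I:
  Bonds broken (reactants):
    C-H: 4 × 403 = 1612
    C=C: 1 × 595 = 595
    H-F: 1 × 578 = 578
    Σ(broken) = 2785 kJ
  Bonds formed (products):
    C-C: 1 × 333 = 333
    C-F: 1 × 493 = 493
    C-H: 5 × 403 = 2015
    Σ(formed) = 2841 kJ
  ΔH_I = 2785 − 2841 = −56 kJ
Reaction II:
  Bonds broken (reactants):
    N≡N: 1 × 922 = 922
    O=O: 1 × 504 = 504
    Σ(broken) = 1426 kJ
  Bonds formed (products):
    N=O: 2 × 623 = 1246
    Σ(formed) = 1246 kJ
  ΔH_II = 1426 − 1246 = +180 kJ
ΔH_I − ΔH_II = −236 kJ, so reaction I has the more negative ΔH; |ΔH_I − ΔH_II| = 236 kJ.

Reaction I, by 236 kJ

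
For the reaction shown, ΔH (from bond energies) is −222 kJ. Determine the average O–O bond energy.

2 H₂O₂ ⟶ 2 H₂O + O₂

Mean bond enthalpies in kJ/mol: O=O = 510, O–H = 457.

Let D be the O–O bond energy.
Σ(broken) = 4×457 + 2×D = 1828 + 2D
Σ(formed) = 4×457 + 1×510 = 2338
ΔH = Σ(broken) − Σ(formed) = (1828 + 2D) − (2338) = −510 + 2D
Setting this equal to −222 kJ gives 2D = 288, so D = 144 kJ/mol.

D(O–O) ≈ 144 kJ/mol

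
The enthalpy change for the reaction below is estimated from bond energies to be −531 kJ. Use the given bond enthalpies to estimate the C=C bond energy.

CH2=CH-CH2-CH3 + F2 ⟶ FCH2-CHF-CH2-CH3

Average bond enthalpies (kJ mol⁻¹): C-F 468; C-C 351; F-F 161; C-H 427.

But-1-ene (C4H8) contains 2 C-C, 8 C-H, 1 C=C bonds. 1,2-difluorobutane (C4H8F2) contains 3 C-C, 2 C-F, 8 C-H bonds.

D(C=C) ≈ 595 kJ/mol

Let D be the C=C bond energy.
Σ(broken) = 2×351 + 8×427 + 1×D + 1×161 = 4279 + D
Σ(formed) = 3×351 + 2×468 + 8×427 = 5405
ΔH = Σ(broken) − Σ(formed) = (4279 + D) − (5405) = −1126 + D
Setting this equal to −531 kJ gives D = 595 kJ/mol.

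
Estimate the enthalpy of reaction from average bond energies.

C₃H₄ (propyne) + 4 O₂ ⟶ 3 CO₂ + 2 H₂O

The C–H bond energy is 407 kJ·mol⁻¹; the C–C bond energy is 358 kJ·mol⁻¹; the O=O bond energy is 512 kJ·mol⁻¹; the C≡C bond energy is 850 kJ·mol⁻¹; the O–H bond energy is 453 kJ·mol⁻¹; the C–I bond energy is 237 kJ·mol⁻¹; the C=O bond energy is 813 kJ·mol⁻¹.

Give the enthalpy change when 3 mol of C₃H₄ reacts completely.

Bonds broken (reactants):
  C≡C: 1 × 850 = 850
  C–C: 1 × 358 = 358
  C–H: 4 × 407 = 1628
  O=O: 4 × 512 = 2048
  Σ(broken) = 4884 kJ
Bonds formed (products):
  C=O: 6 × 813 = 4878
  O–H: 4 × 453 = 1812
  Σ(formed) = 6690 kJ
ΔH = Σ(broken) − Σ(formed) = 4884 − 6690 = −1806 kJ
For 3× the reaction as written: 3 × (−1806) = −5418 kJ

ΔH = −5418 kJ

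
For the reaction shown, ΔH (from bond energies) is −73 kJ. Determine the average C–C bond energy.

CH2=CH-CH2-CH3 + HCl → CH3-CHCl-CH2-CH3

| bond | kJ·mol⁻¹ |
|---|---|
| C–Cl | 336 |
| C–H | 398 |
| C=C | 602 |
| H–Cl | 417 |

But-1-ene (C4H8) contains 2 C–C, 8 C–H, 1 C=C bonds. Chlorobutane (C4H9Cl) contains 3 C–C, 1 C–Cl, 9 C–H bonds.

D(C–C) ≈ 358 kJ/mol

Let D be the C–C bond energy.
Σ(broken) = 2×D + 8×398 + 1×602 + 1×417 = 4203 + 2D
Σ(formed) = 3×D + 1×336 + 9×398 = 3918 + 3D
ΔH = Σ(broken) − Σ(formed) = (4203 + 2D) − (3918 + 3D) = +285 − D
Setting this equal to −73 kJ gives D = 358 kJ/mol.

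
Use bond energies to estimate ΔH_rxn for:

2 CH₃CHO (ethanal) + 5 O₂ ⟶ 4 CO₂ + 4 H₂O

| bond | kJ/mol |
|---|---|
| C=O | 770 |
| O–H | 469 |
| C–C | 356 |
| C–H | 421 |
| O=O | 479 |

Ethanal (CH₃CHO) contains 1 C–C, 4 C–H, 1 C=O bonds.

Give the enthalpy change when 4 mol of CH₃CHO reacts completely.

ΔH = −3794 kJ

Bonds broken (reactants):
  C–C: 2 × 356 = 712
  C–H: 8 × 421 = 3368
  C=O: 2 × 770 = 1540
  O=O: 5 × 479 = 2395
  Σ(broken) = 8015 kJ
Bonds formed (products):
  C=O: 8 × 770 = 6160
  O–H: 8 × 469 = 3752
  Σ(formed) = 9912 kJ
ΔH = Σ(broken) − Σ(formed) = 8015 − 9912 = −1897 kJ
For 2× the reaction as written: 2 × (−1897) = −3794 kJ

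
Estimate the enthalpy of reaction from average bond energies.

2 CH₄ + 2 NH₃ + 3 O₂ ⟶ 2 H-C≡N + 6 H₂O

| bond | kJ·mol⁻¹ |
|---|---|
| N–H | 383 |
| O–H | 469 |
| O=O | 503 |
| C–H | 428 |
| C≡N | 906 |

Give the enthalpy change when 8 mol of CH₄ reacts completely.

Bonds broken (reactants):
  C–H: 8 × 428 = 3424
  N–H: 6 × 383 = 2298
  O=O: 3 × 503 = 1509
  Σ(broken) = 7231 kJ
Bonds formed (products):
  C≡N: 2 × 906 = 1812
  C–H: 2 × 428 = 856
  O–H: 12 × 469 = 5628
  Σ(formed) = 8296 kJ
ΔH = Σ(broken) − Σ(formed) = 7231 − 8296 = −1065 kJ
For 4× the reaction as written: 4 × (−1065) = −4260 kJ

ΔH = −4260 kJ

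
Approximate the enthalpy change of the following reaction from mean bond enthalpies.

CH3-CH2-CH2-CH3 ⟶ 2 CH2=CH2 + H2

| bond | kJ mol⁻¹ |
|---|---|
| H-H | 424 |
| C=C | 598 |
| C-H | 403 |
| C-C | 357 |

Bonds broken (reactants):
  C-C: 3 × 357 = 1071
  C-H: 10 × 403 = 4030
  Σ(broken) = 5101 kJ
Bonds formed (products):
  C-H: 8 × 403 = 3224
  C=C: 2 × 598 = 1196
  H-H: 1 × 424 = 424
  Σ(formed) = 4844 kJ
ΔH = Σ(broken) − Σ(formed) = 5101 − 4844 = +257 kJ

ΔH ≈ +257 kJ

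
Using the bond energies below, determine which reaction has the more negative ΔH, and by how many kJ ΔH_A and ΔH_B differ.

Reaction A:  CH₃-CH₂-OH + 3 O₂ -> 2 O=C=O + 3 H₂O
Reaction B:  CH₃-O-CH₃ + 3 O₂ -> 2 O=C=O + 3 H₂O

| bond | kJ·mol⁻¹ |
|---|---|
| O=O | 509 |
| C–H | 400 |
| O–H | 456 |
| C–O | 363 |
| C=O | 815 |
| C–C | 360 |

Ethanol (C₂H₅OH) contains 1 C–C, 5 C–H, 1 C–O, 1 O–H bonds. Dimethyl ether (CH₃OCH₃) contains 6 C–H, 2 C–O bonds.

Reaction A:
  Bonds broken (reactants):
    C–C: 1 × 360 = 360
    C–H: 5 × 400 = 2000
    C–O: 1 × 363 = 363
    O–H: 1 × 456 = 456
    O=O: 3 × 509 = 1527
    Σ(broken) = 4706 kJ
  Bonds formed (products):
    C=O: 4 × 815 = 3260
    O–H: 6 × 456 = 2736
    Σ(formed) = 5996 kJ
  ΔH_A = 4706 − 5996 = −1290 kJ
Reaction B:
  Bonds broken (reactants):
    C–H: 6 × 400 = 2400
    C–O: 2 × 363 = 726
    O=O: 3 × 509 = 1527
    Σ(broken) = 4653 kJ
  Bonds formed (products):
    C=O: 4 × 815 = 3260
    O–H: 6 × 456 = 2736
    Σ(formed) = 5996 kJ
  ΔH_B = 4653 − 5996 = −1343 kJ
ΔH_A − ΔH_B = +53 kJ, so reaction B has the more negative ΔH; |ΔH_A − ΔH_B| = 53 kJ.

Reaction B, by 53 kJ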